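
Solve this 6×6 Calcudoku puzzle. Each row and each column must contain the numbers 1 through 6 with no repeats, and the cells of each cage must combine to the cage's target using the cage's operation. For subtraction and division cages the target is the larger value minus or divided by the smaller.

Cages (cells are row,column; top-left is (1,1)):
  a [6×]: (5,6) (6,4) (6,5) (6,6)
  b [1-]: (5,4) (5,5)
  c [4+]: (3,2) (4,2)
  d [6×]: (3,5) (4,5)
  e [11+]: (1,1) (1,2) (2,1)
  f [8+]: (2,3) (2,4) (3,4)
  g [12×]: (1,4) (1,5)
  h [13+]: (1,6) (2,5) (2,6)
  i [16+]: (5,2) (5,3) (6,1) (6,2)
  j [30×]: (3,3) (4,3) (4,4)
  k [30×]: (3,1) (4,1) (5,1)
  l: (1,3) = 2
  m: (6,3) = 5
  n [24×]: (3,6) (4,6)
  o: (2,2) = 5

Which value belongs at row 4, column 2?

1

Cage l is given, which forces (1,3) = 2.
Cage o is a single given cell; hence (2,2) = 5.
Cage a needs product 6, which forces (5,6) = 1.
Cage m is a single given cell, leaving (6,3) = 5.
Cage j has product 30, so (4,4) = 5.
The only place for 5 in row 3 is (3,1).
Row 1 needs a 5, and only (1,6) is open for it.
The only place for 2 in row 3 is (3,5).
Column 5 already has 2; hence (2,5) = 6.
Cage h has sum 13, leaving (2,6) = 2.
Cage d needs two cells with product 6; hence (4,5) = 3.
Column 5 now contains 3; hence (6,5) = 1.
Column 6 already has 2, leaving (6,6) = 3.
Cage g's pair has product 12; hence (1,4) = 3.
Column 5 now contains 3, which forces (1,5) = 4.
Cage c's pair has sum 4; hence (3,2) = 3.
Row 4 already has 3, which forces (4,2) = 1.
Row 4 now contains 1; hence (4,3) = 6.
Row 4 now contains 6, which forces (4,6) = 4.
Column 3 now contains 6, leaving (5,3) = 4.
Row 5 already has 4, which forces (5,4) = 6.
Column 5 already has 4; hence (5,5) = 5.
Row 6 now contains 3, so (6,4) = 2.
Cage e has sum 11; hence (1,1) = 1.
1 is placed in column 2, so (1,2) = 6.
The 3 cells of cage e must have sum 11, which forces (2,1) = 4.
Cage f has sum 8, so (2,3) = 3.
4 is placed in row 2, leaving (2,4) = 1.
Column 3 now contains 6, which forces (3,3) = 1.
Column 4 now contains 1, which forces (3,4) = 4.
4 is placed in column 6, leaving (3,6) = 6.
Row 4 now contains 1, so (4,1) = 2.
Row 5 now contains 6; hence (5,1) = 3.
Row 5 now contains 6, leaving (5,2) = 2.
4 is placed in column 1, leaving (6,1) = 6.
6 is placed in column 2, which forces (6,2) = 4.
Filled in: 1 6 2 3 4 5 / 4 5 3 1 6 2 / 5 3 1 4 2 6 / 2 1 6 5 3 4 / 3 2 4 6 5 1 / 6 4 5 2 1 3.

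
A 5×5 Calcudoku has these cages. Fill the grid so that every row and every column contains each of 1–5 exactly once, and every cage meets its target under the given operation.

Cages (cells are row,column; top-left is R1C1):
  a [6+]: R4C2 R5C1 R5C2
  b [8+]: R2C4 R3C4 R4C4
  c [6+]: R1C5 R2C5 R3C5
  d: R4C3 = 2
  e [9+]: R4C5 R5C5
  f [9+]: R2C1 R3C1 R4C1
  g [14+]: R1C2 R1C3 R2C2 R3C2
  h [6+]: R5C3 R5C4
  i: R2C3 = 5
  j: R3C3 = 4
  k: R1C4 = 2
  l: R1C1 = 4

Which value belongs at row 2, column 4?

3

Cage l is given, so R1C1 = 4.
Cage k is given, which forces R1C4 = 2.
I is a freebie, which forces R2C3 = 5.
J is a freebie, which forces R3C3 = 4.
Cage d is a single given cell, leaving R4C3 = 2.
2 is placed in column 3, which forces R5C3 = 1.
The 4 cells of cage g must have sum 14, so R1C2 = 5.
Column 3 now contains 5, which forces R1C3 = 3.
3 is placed in row 1, so R1C5 = 1.
The 4 cells of cage g must have sum 14, so R2C2 = 4.
Cage g has sum 14, so R3C2 = 2.
Row 3 now contains 2; hence R3C5 = 3.
The 3 cells of cage a must have sum 6, so R4C2 = 1.
Column 2 now contains 2; hence R5C2 = 3.
Cage h needs two cells with sum 6, leaving R5C4 = 5.
5 is placed in row 5, so R5C5 = 4.
The 3 cells of cage b must have sum 8, so R2C4 = 3.
Column 5 already has 3; hence R2C5 = 2.
3 is placed in row 3; hence R3C4 = 1.
Cage b needs sum 8; hence R4C4 = 4.
Column 5 now contains 4, which forces R4C5 = 5.
Row 5 already has 3, which forces R5C1 = 2.
3 is placed in row 2, leaving R2C1 = 1.
1 is placed in row 3; hence R3C1 = 5.
5 is placed in row 4, so R4C1 = 3.
Filled in: 4 5 3 2 1 / 1 4 5 3 2 / 5 2 4 1 3 / 3 1 2 4 5 / 2 3 1 5 4.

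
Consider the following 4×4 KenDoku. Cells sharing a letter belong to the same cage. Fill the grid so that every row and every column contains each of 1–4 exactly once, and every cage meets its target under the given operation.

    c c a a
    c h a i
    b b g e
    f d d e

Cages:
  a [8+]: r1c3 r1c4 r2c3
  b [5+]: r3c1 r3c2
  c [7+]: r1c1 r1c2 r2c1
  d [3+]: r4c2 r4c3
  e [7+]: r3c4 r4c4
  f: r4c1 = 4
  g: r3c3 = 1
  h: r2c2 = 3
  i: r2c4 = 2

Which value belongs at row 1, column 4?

1

Cage h is given; hence r2c2 = 3.
Cage i is a single given cell, which forces r2c4 = 2.
Cage g is a single given cell, which forces r3c3 = 1.
Cage f is given, which forces r4c1 = 4.
Column 3 now contains 1, so r4c3 = 2.
Row 4 now contains 4, so r4c4 = 3.
Cage c needs sum 7, leaving r1c1 = 2.
Cage c has sum 7, which forces r1c2 = 4.
The 3 cells of cage a must have sum 8; hence r1c3 = 3.
Cage a has sum 8, so r1c4 = 1.
Column 1 already has 4; hence r2c1 = 1.
Column 3 now contains 1, which forces r2c3 = 4.
Cage b needs two cells with sum 5, which forces r3c1 = 3.
Cage b's pair has sum 5, which forces r3c2 = 2.
Column 4 now contains 3, which forces r3c4 = 4.
Row 4 now contains 2, so r4c2 = 1.
Filled in: 2 4 3 1 / 1 3 4 2 / 3 2 1 4 / 4 1 2 3.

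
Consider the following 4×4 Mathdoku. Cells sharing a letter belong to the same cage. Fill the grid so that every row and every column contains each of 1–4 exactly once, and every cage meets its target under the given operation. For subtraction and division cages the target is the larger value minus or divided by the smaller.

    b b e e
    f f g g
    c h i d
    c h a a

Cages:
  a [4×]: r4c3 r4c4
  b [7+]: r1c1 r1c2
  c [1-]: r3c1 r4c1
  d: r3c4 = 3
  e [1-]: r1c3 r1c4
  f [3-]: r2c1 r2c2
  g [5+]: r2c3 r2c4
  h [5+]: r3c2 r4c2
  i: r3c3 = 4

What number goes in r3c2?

Cage i is a single given cell, so r3c3 = 4.
D is a freebie, leaving r3c4 = 3.
Column 3 now contains 4, which forces r4c3 = 1.
1 is placed in row 4, leaving r4c4 = 4.
Cage g needs two cells with sum 5, so r2c3 = 3.
Cage g needs two cells with sum 5; hence r2c4 = 2.
Cage h needs two cells with sum 5; hence r3c2 = 2.
The two cells of cage h must have sum 5, so r4c2 = 3.
The two cells of cage b must have sum 7, leaving r1c1 = 3.
Column 2 already has 3, leaving r1c2 = 4.
Column 3 now contains 3, which forces r1c3 = 2.
Column 4 now contains 2, leaving r1c4 = 1.
4 is placed in column 2; hence r2c2 = 1.
Row 3 now contains 2, leaving r3c1 = 1.
3 is placed in row 4, so r4c1 = 2.
Row 2 now contains 1; hence r2c1 = 4.
Completed grid: 3 4 2 1 / 4 1 3 2 / 1 2 4 3 / 2 3 1 4.

2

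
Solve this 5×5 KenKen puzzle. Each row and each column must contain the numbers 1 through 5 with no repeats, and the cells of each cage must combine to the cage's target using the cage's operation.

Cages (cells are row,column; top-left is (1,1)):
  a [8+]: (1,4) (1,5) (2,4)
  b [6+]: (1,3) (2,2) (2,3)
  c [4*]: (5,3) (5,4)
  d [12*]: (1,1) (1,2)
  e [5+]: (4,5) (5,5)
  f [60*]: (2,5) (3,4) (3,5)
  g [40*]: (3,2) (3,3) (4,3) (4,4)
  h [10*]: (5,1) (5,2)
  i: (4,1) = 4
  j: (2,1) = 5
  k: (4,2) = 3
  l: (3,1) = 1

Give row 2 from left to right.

5 1 3 2 4

J is a freebie, so (2,1) = 5.
Cage l is given, so (3,1) = 1.
Cage i is a single given cell; hence (4,1) = 4.
K is a freebie, which forces (4,2) = 3.
5 is placed in column 1; hence (5,1) = 2.
Row 5 now contains 2; hence (5,2) = 5.
4 is placed in column 1; hence (1,1) = 3.
3 is placed in column 2, so (1,2) = 4.
Column 2 now contains 4, leaving (3,2) = 2.
Column 2 now contains 2, so (2,2) = 1.
1 is placed in row 2; hence (2,4) = 2.
The 4 cells of cage g must have product 40, so (3,3) = 4.
Column 3 already has 4, so (5,3) = 1.
1 is placed in row 5, which forces (5,4) = 4.
Row 5 already has 4; hence (5,5) = 3.
Column 3 already has 1, leaving (1,3) = 2.
Column 3 already has 4, which forces (2,3) = 3.
Column 5 now contains 3, which forces (2,5) = 4.
Cage f has product 60; hence (3,4) = 3.
Column 5 now contains 3, leaving (3,5) = 5.
Column 3 already has 1; hence (4,3) = 5.
Cage g has product 40, so (4,4) = 1.
The two cells of cage e must have sum 5, leaving (4,5) = 2.
1 is placed in column 4, leaving (1,4) = 5.
Column 5 now contains 5, which forces (1,5) = 1.
Filled in: 3 4 2 5 1 / 5 1 3 2 4 / 1 2 4 3 5 / 4 3 5 1 2 / 2 5 1 4 3.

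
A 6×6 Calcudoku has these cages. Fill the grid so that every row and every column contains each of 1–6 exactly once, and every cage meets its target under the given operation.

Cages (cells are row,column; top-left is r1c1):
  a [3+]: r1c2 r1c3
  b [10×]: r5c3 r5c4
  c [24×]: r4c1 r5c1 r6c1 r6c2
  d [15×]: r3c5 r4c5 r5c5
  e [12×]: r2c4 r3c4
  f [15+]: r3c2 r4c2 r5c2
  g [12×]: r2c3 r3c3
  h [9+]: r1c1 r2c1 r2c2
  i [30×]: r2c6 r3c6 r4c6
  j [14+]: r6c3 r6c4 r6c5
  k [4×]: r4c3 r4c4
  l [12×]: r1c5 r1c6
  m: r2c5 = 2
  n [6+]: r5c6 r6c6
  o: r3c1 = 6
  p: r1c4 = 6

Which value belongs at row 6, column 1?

Cage p is given, which forces r1c4 = 6.
M is a freebie, leaving r2c5 = 2.
O is a freebie, leaving r3c1 = 6.
The only place for 5 in row 1 is r1c1.
In row 2, 5 can only go at r2c6, so r2c6 = 5.
The only place for 6 in row 2 is r2c3.
Cage g needs two cells with product 12, which forces r3c3 = 2.
2 is placed in column 3; hence r5c3 = 5.
Row 5 already has 5, leaving r5c4 = 2.
Row 5 now contains 2, leaving r5c6 = 4.
5 is placed in column 3, which forces r6c3 = 3.
Row 6 now contains 3, which forces r6c4 = 5.
The 3 cells of cage j must have sum 14, which forces r6c5 = 6.
Column 6 now contains 4, so r6c6 = 2.
Cage a needs two cells with sum 3, leaving r1c2 = 2.
2 is placed in column 3, which forces r1c3 = 1.
Cage l needs two cells with product 12, which forces r1c5 = 4.
Column 6 now contains 4, so r1c6 = 3.
Cage i has product 30, leaving r3c6 = 1.
The 4 cells of cage c must have product 24, which forces r4c1 = 2.
Column 3 now contains 1, which forces r4c3 = 4.
Row 4 already has 4, so r4c4 = 1.
The 3 cells of cage i must have product 30, so r4c6 = 6.
Cage c needs product 24; hence r5c1 = 3.
Row 5 now contains 4, leaving r5c2 = 6.
Row 5 already has 3, so r5c5 = 1.
3 is placed in column 1, which forces r2c1 = 1.
The 3 cells of cage h must have sum 9, which forces r2c2 = 3.
Row 2 now contains 3, so r2c4 = 4.
Cage f has sum 15, leaving r3c2 = 4.
Column 4 already has 4; hence r3c4 = 3.
3 is placed in row 3, so r3c5 = 5.
Row 4 already has 4, so r4c2 = 5.
Column 5 already has 5, so r4c5 = 3.
Column 1 now contains 1, which forces r6c1 = 4.
4 is placed in column 2, so r6c2 = 1.
Completed grid: 5 2 1 6 4 3 / 1 3 6 4 2 5 / 6 4 2 3 5 1 / 2 5 4 1 3 6 / 3 6 5 2 1 4 / 4 1 3 5 6 2.

4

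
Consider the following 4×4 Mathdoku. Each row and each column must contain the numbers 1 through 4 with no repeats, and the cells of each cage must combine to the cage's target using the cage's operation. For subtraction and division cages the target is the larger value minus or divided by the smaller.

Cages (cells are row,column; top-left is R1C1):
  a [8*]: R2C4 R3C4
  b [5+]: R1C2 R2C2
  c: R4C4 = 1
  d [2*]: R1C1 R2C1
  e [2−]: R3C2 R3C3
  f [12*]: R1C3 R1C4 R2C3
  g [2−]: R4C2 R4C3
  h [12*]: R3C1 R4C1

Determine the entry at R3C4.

2

Cage c is given, which forces R4C4 = 1.
In row 4, 3 can only go at R4C1, so R4C1 = 3.
3 is placed in column 1, leaving R3C1 = 4.
Row 3 now contains 4, leaving R3C4 = 2.
Column 4 already has 2, so R2C4 = 4.
The 3 cells of cage f must have product 12, which forces R1C3 = 4.
4 is placed in column 4, which forces R1C4 = 3.
Cage f has product 12, so R2C3 = 1.
Column 3 now contains 1, so R3C3 = 3.
Column 3 now contains 4, which forces R4C3 = 2.
Cage d's pair has product 2, which forces R1C1 = 1.
3 is placed in row 1, so R1C2 = 2.
Row 2 now contains 1, leaving R2C1 = 2.
Cage b's pair has sum 5, which forces R2C2 = 3.
3 is placed in row 3, so R3C2 = 1.
Row 4 now contains 2, so R4C2 = 4.
The full grid is 1 2 4 3 / 2 3 1 4 / 4 1 3 2 / 3 4 2 1.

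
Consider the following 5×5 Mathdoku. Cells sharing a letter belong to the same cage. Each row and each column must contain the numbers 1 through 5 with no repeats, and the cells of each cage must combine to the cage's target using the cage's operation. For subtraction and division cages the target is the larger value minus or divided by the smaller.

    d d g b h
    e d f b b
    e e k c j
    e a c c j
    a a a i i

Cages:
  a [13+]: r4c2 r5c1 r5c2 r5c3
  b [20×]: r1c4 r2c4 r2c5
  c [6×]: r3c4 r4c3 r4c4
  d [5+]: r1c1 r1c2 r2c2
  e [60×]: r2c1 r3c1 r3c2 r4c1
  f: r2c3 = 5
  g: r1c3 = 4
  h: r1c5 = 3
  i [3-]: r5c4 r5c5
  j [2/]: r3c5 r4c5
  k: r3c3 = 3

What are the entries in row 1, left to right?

2 1 4 5 3

Cage g is a single given cell, leaving r1c3 = 4.
H is a freebie, which forces r1c5 = 3.
Cage f is a single given cell; hence r2c3 = 5.
Cage k is given, leaving r3c3 = 3.
Cage d needs sum 5, leaving r1c1 = 2.
Row 1 now contains 3, so r1c2 = 1.
The 3 cells of cage b must have product 20, leaving r1c4 = 5.
The 3 cells of cage d must have sum 5, so r2c2 = 2.
Cage c needs product 6, which forces r4c4 = 3.
Cage e has product 60, which forces r2c1 = 3.
Cage a has sum 13, leaving r5c2 = 3.
In column 5, 5 can only go at r5c5, so r5c5 = 5.
Row 5 already has 5, so r5c1 = 4.
The two cells of cage i must have difference 3, leaving r5c4 = 2.
Cage e has product 60, leaving r3c2 = 4.
Column 4 already has 2, which forces r3c4 = 1.
Row 3 already has 1, so r3c5 = 2.
Cage a has sum 13, leaving r4c2 = 5.
The 3 cells of cage c must have product 6, which forces r4c3 = 2.
Row 5 already has 2, leaving r5c3 = 1.
Column 4 already has 1, so r2c4 = 4.
Cage b needs product 20; hence r2c5 = 1.
Row 3 already has 1, so r3c1 = 5.
Row 4 now contains 5, leaving r4c1 = 1.
Column 5 already has 1; hence r4c5 = 4.
Completed grid: 2 1 4 5 3 / 3 2 5 4 1 / 5 4 3 1 2 / 1 5 2 3 4 / 4 3 1 2 5.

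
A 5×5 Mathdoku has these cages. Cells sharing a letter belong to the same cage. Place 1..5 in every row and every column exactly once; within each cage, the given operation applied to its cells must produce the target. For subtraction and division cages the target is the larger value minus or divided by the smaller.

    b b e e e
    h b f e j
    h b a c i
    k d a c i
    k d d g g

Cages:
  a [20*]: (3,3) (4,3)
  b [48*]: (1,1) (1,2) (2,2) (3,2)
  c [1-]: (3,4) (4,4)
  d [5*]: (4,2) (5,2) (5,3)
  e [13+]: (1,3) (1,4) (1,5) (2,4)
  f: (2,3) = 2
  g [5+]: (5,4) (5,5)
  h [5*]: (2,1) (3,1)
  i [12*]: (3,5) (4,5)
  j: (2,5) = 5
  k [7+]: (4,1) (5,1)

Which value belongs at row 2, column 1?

Cage f is given, leaving (2,3) = 2.
Cage j is given, which forces (2,5) = 5.
The 3 cells of cage d must have product 5, leaving (4,2) = 1.
Cage d needs product 5, so (5,2) = 5.
The 3 cells of cage d must have product 5, leaving (5,3) = 1.
The 4 cells of cage b must have product 48; hence (1,1) = 2.
Row 2 already has 5, so (2,1) = 1.
Cage h needs two cells with product 5, leaving (3,1) = 5.
Cage b needs product 48, which forces (3,2) = 2.
Row 3 now contains 5; hence (3,3) = 4.
Row 3 now contains 4, which forces (3,5) = 3.
Column 3 already has 4, so (4,3) = 5.
Column 5 already has 3, leaving (4,5) = 4.
Column 5 already has 3, leaving (5,5) = 2.
Column 3 already has 5, so (1,3) = 3.
The 4 cells of cage e must have sum 13, leaving (1,4) = 5.
Column 5 now contains 4, so (1,5) = 1.
Cage e needs sum 13, which forces (2,4) = 4.
Row 3 now contains 3, which forces (3,4) = 1.
Row 4 now contains 4; hence (4,1) = 3.
Cage c needs two cells with difference 1; hence (4,4) = 2.
Cage k needs two cells with sum 7, so (5,1) = 4.
Row 5 now contains 2, which forces (5,4) = 3.
3 is placed in row 1; hence (1,2) = 4.
Row 2 already has 4, which forces (2,2) = 3.
Filled in: 2 4 3 5 1 / 1 3 2 4 5 / 5 2 4 1 3 / 3 1 5 2 4 / 4 5 1 3 2.

1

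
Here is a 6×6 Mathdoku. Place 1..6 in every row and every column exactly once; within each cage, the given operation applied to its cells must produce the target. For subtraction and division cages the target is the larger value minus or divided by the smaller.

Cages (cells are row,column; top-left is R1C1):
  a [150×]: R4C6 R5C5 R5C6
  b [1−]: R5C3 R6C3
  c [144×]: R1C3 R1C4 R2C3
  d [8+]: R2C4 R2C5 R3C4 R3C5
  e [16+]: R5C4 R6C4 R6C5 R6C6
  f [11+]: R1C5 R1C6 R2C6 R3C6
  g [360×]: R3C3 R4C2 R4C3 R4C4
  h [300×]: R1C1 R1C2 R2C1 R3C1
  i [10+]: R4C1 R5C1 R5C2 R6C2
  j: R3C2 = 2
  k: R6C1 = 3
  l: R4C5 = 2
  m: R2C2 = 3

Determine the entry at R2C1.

Cage h needs product 300; hence R1C2 = 5.
Cage c has product 144, so R1C3 = 4.
Cage c needs product 144, leaving R1C4 = 6.
M is a freebie, which forces R2C2 = 3.
Cage c needs product 144; hence R2C3 = 6.
J is a freebie, so R3C2 = 2.
Cage l is a single given cell, which forces R4C5 = 2.
The 3 cells of cage a must have product 150, so R4C6 = 5.
Cage a needs product 150, which forces R5C5 = 5.
The 3 cells of cage a must have product 150, leaving R5C6 = 6.
Cage k is given, which forces R6C1 = 3.
Column 1 now contains 3, leaving R1C1 = 2.
Cage f needs sum 11, so R1C5 = 3.
Cage f needs sum 11, which forces R1C6 = 1.
The 4 cells of cage h must have product 300, so R2C1 = 5.
The 4 cells of cage d must have sum 8, so R2C4 = 2.
Cage d needs sum 8, leaving R2C5 = 1.
Cage f has sum 11, so R2C6 = 4.
The 4 cells of cage h must have product 300, so R3C1 = 6.
Cage g needs product 360, leaving R3C3 = 5.
The 4 cells of cage d must have sum 8; hence R3C4 = 1.
Cage d needs sum 8; hence R3C5 = 4.
Cage f has sum 11; hence R3C6 = 3.
Cage g needs product 360, leaving R4C2 = 6.
Row 4 now contains 5, which forces R4C3 = 3.
Cage g needs product 360; hence R4C4 = 4.
Column 4 already has 4, leaving R5C4 = 3.
2 is placed in column 4; hence R6C4 = 5.
Cage e needs sum 16, which forces R6C5 = 6.
Column 6 now contains 4, leaving R6C6 = 2.
Row 4 now contains 4; hence R4C1 = 1.
Cage i needs sum 10, so R5C1 = 4.
The 4 cells of cage i must have sum 10, leaving R5C2 = 1.
The two cells of cage b must have difference 1, leaving R5C3 = 2.
Cage i has sum 10, which forces R6C2 = 4.
2 is placed in row 6; hence R6C3 = 1.
Filled in: 2 5 4 6 3 1 / 5 3 6 2 1 4 / 6 2 5 1 4 3 / 1 6 3 4 2 5 / 4 1 2 3 5 6 / 3 4 1 5 6 2.

5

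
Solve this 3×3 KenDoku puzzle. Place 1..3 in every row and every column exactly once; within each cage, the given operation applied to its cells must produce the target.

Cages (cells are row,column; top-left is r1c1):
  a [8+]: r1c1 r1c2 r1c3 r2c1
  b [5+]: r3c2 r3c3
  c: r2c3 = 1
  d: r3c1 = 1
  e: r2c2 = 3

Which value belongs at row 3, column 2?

Cage a needs sum 8; hence r2c1 = 2.
Cage e is a single given cell, which forces r2c2 = 3.
C is a freebie, so r2c3 = 1.
D is a freebie, so r3c1 = 1.
3 is placed in column 2, which forces r3c2 = 2.
Row 3 now contains 2, so r3c3 = 3.
1 is placed in column 1, leaving r1c1 = 3.
Column 2 now contains 2; hence r1c2 = 1.
Column 3 already has 3, leaving r1c3 = 2.
Completed grid: 3 1 2 / 2 3 1 / 1 2 3.

2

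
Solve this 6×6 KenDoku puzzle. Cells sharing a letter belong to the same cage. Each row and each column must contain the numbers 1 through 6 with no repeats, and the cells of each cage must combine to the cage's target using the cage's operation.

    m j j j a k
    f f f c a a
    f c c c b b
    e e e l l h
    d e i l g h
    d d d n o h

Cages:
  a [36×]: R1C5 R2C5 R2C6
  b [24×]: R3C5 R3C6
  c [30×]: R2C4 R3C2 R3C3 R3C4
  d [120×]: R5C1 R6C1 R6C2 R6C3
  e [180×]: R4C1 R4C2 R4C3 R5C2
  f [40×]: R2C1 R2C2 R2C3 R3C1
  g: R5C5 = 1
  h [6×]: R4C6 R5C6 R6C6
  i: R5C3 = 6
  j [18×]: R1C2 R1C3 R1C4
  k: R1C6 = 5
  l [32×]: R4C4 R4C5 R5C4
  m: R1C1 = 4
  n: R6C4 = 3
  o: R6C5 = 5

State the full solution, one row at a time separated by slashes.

4 1 3 6 2 5 / 2 5 4 1 3 6 / 1 3 2 5 6 4 / 3 6 5 2 4 1 / 5 2 6 4 1 3 / 6 4 1 3 5 2

Cage m is given, which forces R1C1 = 4.
K is a freebie, leaving R1C6 = 5.
Cage l needs product 32, so R4C4 = 2.
Cage l has product 32, so R4C5 = 4.
Cage i is a single given cell, leaving R5C3 = 6.
The 3 cells of cage l must have product 32, leaving R5C4 = 4.
G is a freebie, leaving R5C5 = 1.
N is a freebie, leaving R6C4 = 3.
Cage o is a single given cell; hence R6C5 = 5.
Column 5 already has 4; hence R3C5 = 6.
The two cells of cage b must have product 24; hence R3C6 = 4.
The 4 cells of cage d must have product 120, leaving R5C1 = 5.
Cage e has product 180, so R5C2 = 2.
2 is placed in row 5, so R5C6 = 3.
Cage a needs product 36, so R2C6 = 6.
The 4 cells of cage c must have product 30, leaving R3C2 = 3.
Cage c has product 30; hence R3C3 = 2.
Column 6 now contains 3, which forces R4C6 = 1.
Cage h needs product 6, so R6C6 = 2.
The 3 cells of cage j must have product 18, which forces R1C3 = 3.
Row 1 already has 3, leaving R1C5 = 2.
Cage f needs product 40, which forces R2C1 = 2.
Column 5 already has 2, so R2C5 = 3.
2 is placed in row 3, which forces R3C1 = 1.
1 is placed in row 3, which forces R3C4 = 5.
Column 3 now contains 3, which forces R4C3 = 5.
Column 1 now contains 1; hence R6C1 = 6.
Cage f has product 40; hence R2C2 = 5.
Column 3 now contains 5, so R2C3 = 4.
5 is placed in column 4, leaving R2C4 = 1.
Column 1 now contains 6; hence R4C1 = 3.
Row 4 already has 5; hence R4C2 = 6.
Column 3 already has 4, which forces R6C3 = 1.
Column 2 now contains 6, leaving R1C2 = 1.
Column 4 already has 1; hence R1C4 = 6.
1 is placed in row 6, which forces R6C2 = 4.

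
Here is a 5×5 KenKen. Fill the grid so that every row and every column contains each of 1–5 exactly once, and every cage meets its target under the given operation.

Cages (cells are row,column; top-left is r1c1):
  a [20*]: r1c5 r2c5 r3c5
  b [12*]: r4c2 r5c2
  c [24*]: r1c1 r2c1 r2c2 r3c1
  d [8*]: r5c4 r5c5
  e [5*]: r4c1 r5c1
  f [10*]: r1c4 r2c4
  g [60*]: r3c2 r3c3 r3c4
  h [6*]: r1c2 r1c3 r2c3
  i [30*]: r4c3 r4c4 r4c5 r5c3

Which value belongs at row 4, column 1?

Row 3 needs a 2, and only r3c1 is open for it.
The only place for 1 in row 3 is r3c5.
Row 4 needs a 4, and only r4c2 is open for it.
Column 2 now contains 4; hence r5c2 = 3.
Column 2 already has 3, leaving r2c2 = 1.
Column 2 already has 3, which forces r3c2 = 5.
Column 2 now contains 1; hence r1c2 = 2.
Cage h has product 6; hence r1c3 = 1.
Row 1 now contains 2, which forces r1c4 = 5.
5 is placed in row 1, which forces r1c5 = 4.
Cage h has product 6, which forces r2c3 = 3.
Column 4 now contains 5; hence r2c4 = 2.
Column 5 now contains 4; hence r2c5 = 5.
Column 3 now contains 3, leaving r3c3 = 4.
Row 3 already has 4, which forces r3c4 = 3.
Column 4 already has 3, leaving r4c4 = 1.
Column 4 already has 2, so r5c4 = 4.
Column 5 now contains 4; hence r5c5 = 2.
Row 1 already has 4, which forces r1c1 = 3.
3 is placed in row 2; hence r2c1 = 4.
Row 4 already has 1, which forces r4c1 = 5.
Cage i needs product 30; hence r4c3 = 2.
Column 5 already has 2; hence r4c5 = 3.
The two cells of cage e must have product 5; hence r5c1 = 1.
2 is placed in row 5, so r5c3 = 5.
Filled in: 3 2 1 5 4 / 4 1 3 2 5 / 2 5 4 3 1 / 5 4 2 1 3 / 1 3 5 4 2.

5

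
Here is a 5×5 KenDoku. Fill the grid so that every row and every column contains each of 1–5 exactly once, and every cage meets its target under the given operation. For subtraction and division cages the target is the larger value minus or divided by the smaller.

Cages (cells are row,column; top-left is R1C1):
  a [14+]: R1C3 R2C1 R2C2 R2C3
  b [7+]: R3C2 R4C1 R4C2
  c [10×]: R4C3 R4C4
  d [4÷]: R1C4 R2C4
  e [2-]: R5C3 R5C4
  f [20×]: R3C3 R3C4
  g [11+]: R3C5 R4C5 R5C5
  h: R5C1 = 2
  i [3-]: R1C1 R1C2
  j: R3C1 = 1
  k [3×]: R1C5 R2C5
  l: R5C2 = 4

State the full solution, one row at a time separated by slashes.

5 2 3 4 1 / 4 5 2 1 3 / 1 3 4 5 2 / 3 1 5 2 4 / 2 4 1 3 5

Cage j is a single given cell; hence R3C1 = 1.
Cage h is a single given cell, which forces R5C1 = 2.
L is a freebie, leaving R5C2 = 4.
4 is placed in row 5, so R5C5 = 5.
Cage b has sum 7, which forces R4C2 = 1.
The two cells of cage i must have difference 3, so R1C1 = 5.
1 is placed in column 2, so R1C2 = 2.
Column 2 already has 2, so R3C2 = 3.
Column 2 now contains 3, so R2C2 = 5.
Cage b needs sum 7, which forces R4C1 = 3.
3 is placed in column 1, leaving R2C1 = 4.
Row 2 already has 4; hence R2C4 = 1.
Row 2 now contains 1, which forces R2C5 = 3.
Column 4 now contains 1, so R5C4 = 3.
The 4 cells of cage a must have sum 14; hence R1C3 = 3.
Column 4 now contains 1, which forces R1C4 = 4.
Column 5 now contains 3, leaving R1C5 = 1.
Row 2 now contains 1; hence R2C3 = 2.
Column 4 now contains 4, leaving R3C4 = 5.
2 is placed in column 3; hence R4C3 = 5.
Column 4 already has 5, so R4C4 = 2.
Row 4 now contains 2; hence R4C5 = 4.
Row 5 now contains 3, which forces R5C3 = 1.
Row 3 already has 5; hence R3C3 = 4.
Column 5 already has 4; hence R3C5 = 2.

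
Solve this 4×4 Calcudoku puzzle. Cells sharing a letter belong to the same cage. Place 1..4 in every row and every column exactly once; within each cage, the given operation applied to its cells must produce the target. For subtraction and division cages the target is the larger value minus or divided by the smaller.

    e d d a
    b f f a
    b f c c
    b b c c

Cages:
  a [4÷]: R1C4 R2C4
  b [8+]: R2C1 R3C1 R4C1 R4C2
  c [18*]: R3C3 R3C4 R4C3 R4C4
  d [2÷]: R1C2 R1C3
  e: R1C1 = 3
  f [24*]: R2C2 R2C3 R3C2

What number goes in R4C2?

Cage e is given, which forces R1C1 = 3.
Cage b needs sum 8; hence R4C2 = 1.
In row 4, 4 can only go at R4C1, so R4C1 = 4.
The only place for 4 in row 3 is R3C2.
4 is placed in column 2, so R1C2 = 2.
Column 2 now contains 2, which forces R2C2 = 3.
Row 2 already has 3, leaving R2C3 = 2.
Column 3 now contains 2, which forces R4C3 = 3.
3 is placed in row 4; hence R4C4 = 2.
Row 2 already has 2, which forces R2C1 = 1.
1 is placed in row 2; hence R2C4 = 4.
Cage b needs sum 8, leaving R3C1 = 2.
Column 3 now contains 3, leaving R3C3 = 1.
Cage c needs product 18, leaving R3C4 = 3.
Column 3 already has 1, leaving R1C3 = 4.
4 is placed in column 4, leaving R1C4 = 1.
Completed grid: 3 2 4 1 / 1 3 2 4 / 2 4 1 3 / 4 1 3 2.

1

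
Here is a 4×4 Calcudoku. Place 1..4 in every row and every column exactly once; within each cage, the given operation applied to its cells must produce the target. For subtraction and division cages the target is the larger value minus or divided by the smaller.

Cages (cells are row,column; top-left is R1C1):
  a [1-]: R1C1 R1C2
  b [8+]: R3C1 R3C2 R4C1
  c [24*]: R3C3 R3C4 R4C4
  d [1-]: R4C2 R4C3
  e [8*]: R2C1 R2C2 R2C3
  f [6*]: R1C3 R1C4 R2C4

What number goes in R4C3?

Row 2 needs a 3, and only R2C4 is open for it.
The 3 cells of cage c must have product 24, which forces R3C3 = 3.
Column 4 needs a 1, and only R1C4 is open for it.
Row 1 already has 1; hence R1C3 = 2.
Row 4 needs a 1, and only R4C3 is open for it.
1 is placed in column 3, which forces R2C3 = 4.
Cage d needs two cells with difference 1; hence R4C2 = 2.
Row 4 now contains 2, which forces R4C4 = 4.
Cage e has product 8, leaving R2C1 = 2.
Column 2 now contains 2; hence R2C2 = 1.
Column 2 already has 1, so R3C2 = 4.
4 is placed in column 4, so R3C4 = 2.
Row 4 now contains 2, which forces R4C1 = 3.
Column 1 now contains 3, leaving R1C1 = 4.
Column 2 now contains 4, which forces R1C2 = 3.
Row 3 now contains 4, leaving R3C1 = 1.
Completed grid: 4 3 2 1 / 2 1 4 3 / 1 4 3 2 / 3 2 1 4.

1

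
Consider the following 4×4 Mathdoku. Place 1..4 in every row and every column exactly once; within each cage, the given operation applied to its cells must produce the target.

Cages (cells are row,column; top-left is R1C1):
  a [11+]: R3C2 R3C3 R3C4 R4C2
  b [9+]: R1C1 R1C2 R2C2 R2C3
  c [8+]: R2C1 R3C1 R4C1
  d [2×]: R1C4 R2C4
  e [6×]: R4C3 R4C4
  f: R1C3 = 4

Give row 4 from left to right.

1 4 2 3

F is a freebie; hence R1C3 = 4.
Row 4 needs a 1, and only R4C1 is open for it.
The only place for 4 in row 4 is R4C2.
Cage a needs sum 11, leaving R3C4 = 4.
Cage c needs sum 8, leaving R2C1 = 4.
Row 3 now contains 4, so R3C1 = 3.
Column 1 now contains 3, so R1C1 = 2.
Cage b needs sum 9, which forces R1C2 = 3.
2 is placed in row 1; hence R1C4 = 1.
Cage b needs sum 9, so R2C2 = 1.
Cage b needs sum 9, so R2C3 = 3.
Column 4 now contains 1, leaving R2C4 = 2.
Column 2 already has 1, so R3C2 = 2.
Row 3 already has 2, so R3C3 = 1.
Column 3 already has 3, which forces R4C3 = 2.
Column 4 already has 2, which forces R4C4 = 3.
Completed grid: 2 3 4 1 / 4 1 3 2 / 3 2 1 4 / 1 4 2 3.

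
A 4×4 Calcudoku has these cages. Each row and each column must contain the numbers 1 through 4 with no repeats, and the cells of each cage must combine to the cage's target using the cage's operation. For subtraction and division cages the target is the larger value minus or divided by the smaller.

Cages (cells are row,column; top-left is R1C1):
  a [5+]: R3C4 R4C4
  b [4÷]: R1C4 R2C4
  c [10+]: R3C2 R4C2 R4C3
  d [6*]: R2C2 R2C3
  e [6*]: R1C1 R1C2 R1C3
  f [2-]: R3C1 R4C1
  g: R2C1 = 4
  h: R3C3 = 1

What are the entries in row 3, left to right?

Cage g is a single given cell, so R2C1 = 4.
Row 2 already has 4, leaving R2C4 = 1.
Cage h is a single given cell, leaving R3C3 = 1.
1 is placed in column 4, which forces R1C4 = 4.
The two cells of cage f must have difference 2; hence R3C1 = 3.
Row 3 already has 3; hence R3C2 = 4.
Row 3 already has 3, which forces R3C4 = 2.
Cage f's pair has difference 2, leaving R4C1 = 1.
Column 2 already has 4, which forces R4C2 = 2.
2 is placed in column 4; hence R4C4 = 3.
1 is placed in column 1, which forces R1C1 = 2.
The 3 cells of cage e must have product 6, leaving R1C2 = 1.
The 3 cells of cage e must have product 6, which forces R1C3 = 3.
Column 2 already has 2, leaving R2C2 = 3.
The two cells of cage d must have product 6, so R2C3 = 2.
Row 4 now contains 3, which forces R4C3 = 4.
Completed grid: 2 1 3 4 / 4 3 2 1 / 3 4 1 2 / 1 2 4 3.

3 4 1 2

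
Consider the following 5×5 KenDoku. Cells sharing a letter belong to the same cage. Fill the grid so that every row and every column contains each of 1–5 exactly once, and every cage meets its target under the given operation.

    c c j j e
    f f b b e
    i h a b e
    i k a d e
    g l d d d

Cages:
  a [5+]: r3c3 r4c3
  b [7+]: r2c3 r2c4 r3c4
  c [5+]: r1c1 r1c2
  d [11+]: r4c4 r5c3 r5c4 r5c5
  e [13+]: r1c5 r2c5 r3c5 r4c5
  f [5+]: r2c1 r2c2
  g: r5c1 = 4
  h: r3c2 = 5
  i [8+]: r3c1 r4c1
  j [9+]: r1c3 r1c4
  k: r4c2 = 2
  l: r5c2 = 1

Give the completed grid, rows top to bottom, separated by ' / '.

2 3 5 4 1 / 1 4 2 3 5 / 3 5 1 2 4 / 5 2 4 1 3 / 4 1 3 5 2

H is a freebie, so r3c2 = 5.
Cage k is a single given cell, leaving r4c2 = 2.
Cage g is given; hence r5c1 = 4.
Cage l is given, leaving r5c2 = 1.
Row 3 now contains 5, so r3c1 = 3.
Cage i needs two cells with sum 8; hence r4c1 = 5.
The 4 cells of cage d must have sum 11, so r4c4 = 1.
In row 1, 2 can only go at r1c1, so r1c1 = 2.
Cage c needs two cells with sum 5, leaving r1c2 = 3.
Column 1 already has 2, which forces r2c1 = 1.
Cage f's pair has sum 5; hence r2c2 = 4.
1 is placed in row 2; hence r2c3 = 2.
Row 2 now contains 2, so r2c4 = 3.
3 is placed in row 2, which forces r2c5 = 5.
Column 3 already has 2, so r3c3 = 1.
1 is placed in row 3, so r3c5 = 4.
4 is placed in column 5; hence r4c5 = 3.
Column 5 now contains 3, which forces r5c5 = 2.
4 is placed in column 5; hence r1c5 = 1.
Row 3 now contains 4, which forces r3c4 = 2.
Row 4 now contains 3, which forces r4c3 = 4.
Cage d has sum 11, which forces r5c3 = 3.
Row 5 already has 2, which forces r5c4 = 5.
Column 3 now contains 4, so r1c3 = 5.
Column 4 already has 5, leaving r1c4 = 4.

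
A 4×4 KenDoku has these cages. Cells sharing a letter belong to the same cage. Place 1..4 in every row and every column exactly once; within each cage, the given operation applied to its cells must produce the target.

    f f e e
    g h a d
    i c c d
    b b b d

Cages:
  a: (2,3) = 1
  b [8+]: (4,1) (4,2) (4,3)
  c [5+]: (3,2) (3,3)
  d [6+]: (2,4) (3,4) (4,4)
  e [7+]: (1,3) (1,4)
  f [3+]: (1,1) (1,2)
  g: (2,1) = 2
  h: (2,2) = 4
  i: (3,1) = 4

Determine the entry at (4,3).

4

Cage g is given, leaving (2,1) = 2.
H is a freebie, so (2,2) = 4.
Cage a is a single given cell, so (2,3) = 1.
Row 2 already has 1, which forces (2,4) = 3.
Cage i is a single given cell, leaving (3,1) = 4.
Column 1 already has 2, which forces (1,1) = 1.
Cage f needs two cells with sum 3, so (1,2) = 2.
Cage e needs two cells with sum 7, so (1,3) = 3.
Column 4 already has 3, which forces (1,4) = 4.
Column 2 now contains 2, so (3,2) = 3.
3 is placed in column 3; hence (3,3) = 2.
Row 3 now contains 2, which forces (3,4) = 1.
1 is placed in column 1, so (4,1) = 3.
Column 2 now contains 3, which forces (4,2) = 1.
Cage b has sum 8, so (4,3) = 4.
Column 4 already has 1, so (4,4) = 2.
Completed grid: 1 2 3 4 / 2 4 1 3 / 4 3 2 1 / 3 1 4 2.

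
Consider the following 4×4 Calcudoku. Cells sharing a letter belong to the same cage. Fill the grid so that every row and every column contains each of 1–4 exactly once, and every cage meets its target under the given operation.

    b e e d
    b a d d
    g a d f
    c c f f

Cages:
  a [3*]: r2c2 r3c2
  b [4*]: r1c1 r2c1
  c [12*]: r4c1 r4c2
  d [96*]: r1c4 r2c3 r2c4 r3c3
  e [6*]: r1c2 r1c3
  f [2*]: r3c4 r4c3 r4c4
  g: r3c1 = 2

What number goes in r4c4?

G is a freebie, so r3c1 = 2.
Cage f needs product 2, which forces r3c4 = 1.
Cage f needs product 2, so r4c3 = 1.
Cage f needs product 2; hence r4c4 = 2.
Cage a's pair has product 3, leaving r2c2 = 1.
The 4 cells of cage d must have product 96, leaving r2c3 = 2.
Row 3 already has 1; hence r3c2 = 3.
The 4 cells of cage d must have product 96; hence r3c3 = 4.
Column 2 now contains 3, so r4c2 = 4.
Cage b needs two cells with product 4, which forces r1c1 = 1.
Column 2 now contains 3, so r1c2 = 2.
2 is placed in column 3, which forces r1c3 = 3.
Row 1 already has 3; hence r1c4 = 4.
1 is placed in row 2, leaving r2c1 = 4.
4 is placed in column 4, leaving r2c4 = 3.
Row 4 now contains 4, which forces r4c1 = 3.
The full grid is 1 2 3 4 / 4 1 2 3 / 2 3 4 1 / 3 4 1 2.

2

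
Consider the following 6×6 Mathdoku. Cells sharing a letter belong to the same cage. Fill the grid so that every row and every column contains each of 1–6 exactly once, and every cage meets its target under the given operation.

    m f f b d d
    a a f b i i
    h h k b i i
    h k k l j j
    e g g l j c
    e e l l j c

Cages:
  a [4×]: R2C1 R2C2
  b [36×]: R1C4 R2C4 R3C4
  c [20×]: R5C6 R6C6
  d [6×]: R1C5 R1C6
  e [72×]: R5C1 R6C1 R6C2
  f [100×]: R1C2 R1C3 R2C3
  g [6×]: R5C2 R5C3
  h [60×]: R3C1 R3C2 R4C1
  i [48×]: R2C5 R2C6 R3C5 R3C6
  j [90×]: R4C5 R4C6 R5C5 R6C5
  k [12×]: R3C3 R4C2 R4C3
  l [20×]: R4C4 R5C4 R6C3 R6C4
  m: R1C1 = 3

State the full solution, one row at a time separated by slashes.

M is a freebie, which forces R1C1 = 3.
Cage f has product 100, which forces R1C2 = 5.
Cage f has product 100, so R1C3 = 4.
Cage f needs product 100, which forces R2C3 = 5.
Row 1 needs a 2, and only R1C4 is open for it.
Cage l needs product 20, so R6C3 = 1.
Row 3 needs a 5, and only R3C1 is open for it.
In column 1, 1 can only go at R2C1, so R2C1 = 1.
1 is placed in row 2; hence R2C2 = 4.
The only place for 4 in column 5 is R3C5.
The only place for 1 in row 3 is R3C6.
Cage d's pair has product 6, leaving R1C5 = 1.
Column 6 already has 1, leaving R1C6 = 6.
6 is placed in column 6; hence R2C6 = 2.
Row 2 already has 2, so R2C5 = 6.
Cage j needs product 90; hence R4C6 = 3.
Row 2 already has 6, so R2C4 = 3.
Cage b needs product 36, which forces R3C4 = 6.
Cage k needs product 12, leaving R4C2 = 1.
6 is placed in row 3, so R3C3 = 2.
Cage k needs product 12; hence R4C3 = 6.
2 is placed in column 3, so R5C3 = 3.
Cage l has product 20, so R5C4 = 1.
2 is placed in row 3, so R3C2 = 3.
6 is placed in row 4, so R4C1 = 4.
Row 4 already has 4, so R4C4 = 5.
Row 4 already has 5; hence R4C5 = 2.
Column 1 now contains 4, which forces R5C1 = 6.
Row 5 now contains 3, leaving R5C2 = 2.
2 is placed in column 5, which forces R5C5 = 5.
Row 5 already has 5, leaving R5C6 = 4.
Column 1 now contains 6, leaving R6C1 = 2.
Column 2 now contains 3, which forces R6C2 = 6.
Column 4 now contains 5, which forces R6C4 = 4.
Cage j needs product 90, which forces R6C5 = 3.
4 is placed in column 6, leaving R6C6 = 5.

3 5 4 2 1 6 / 1 4 5 3 6 2 / 5 3 2 6 4 1 / 4 1 6 5 2 3 / 6 2 3 1 5 4 / 2 6 1 4 3 5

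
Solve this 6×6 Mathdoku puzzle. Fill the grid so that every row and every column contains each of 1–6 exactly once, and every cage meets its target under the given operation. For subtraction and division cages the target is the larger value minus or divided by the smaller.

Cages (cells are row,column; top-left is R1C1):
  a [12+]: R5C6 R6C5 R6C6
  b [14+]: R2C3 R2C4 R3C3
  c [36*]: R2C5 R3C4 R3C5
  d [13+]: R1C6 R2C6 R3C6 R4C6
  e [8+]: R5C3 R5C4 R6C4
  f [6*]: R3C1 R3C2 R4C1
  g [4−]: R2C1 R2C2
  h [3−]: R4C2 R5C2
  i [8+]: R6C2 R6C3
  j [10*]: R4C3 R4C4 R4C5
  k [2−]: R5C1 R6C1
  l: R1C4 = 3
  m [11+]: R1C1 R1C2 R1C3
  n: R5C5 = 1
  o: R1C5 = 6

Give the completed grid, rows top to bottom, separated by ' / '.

2 4 5 3 6 1 / 5 1 6 4 2 3 / 1 2 4 6 3 5 / 3 6 1 2 5 4 / 4 3 2 5 1 6 / 6 5 3 1 4 2

Cage l is a single given cell, so R1C4 = 3.
Cage o is given, so R1C5 = 6.
N is a freebie; hence R5C5 = 1.
Cage c needs product 36, so R3C4 = 6.
The only place for 1 in row 1 is R1C6.
Row 4 needs a 4, and only R4C6 is open for it.
The only place for 4 in row 3 is R3C3.
Column 3 now contains 4, leaving R2C3 = 6.
Cage b has sum 14, so R2C4 = 4.
Cage e needs sum 8, leaving R6C4 = 1.
The 3 cells of cage j must have product 10, which forces R4C3 = 1.
Row 2 needs a 2, and only R2C5 is open for it.
Column 5 now contains 2; hence R3C5 = 3.
Row 3 now contains 3, leaving R3C6 = 5.
Cage j needs product 10; hence R4C4 = 2.
Column 5 now contains 2, leaving R4C5 = 5.
Column 4 now contains 2, so R5C4 = 5.
Column 5 now contains 5, so R6C5 = 4.
Column 6 already has 5, leaving R2C6 = 3.
2 is placed in row 4, leaving R4C1 = 3.
3 is placed in row 4, which forces R4C2 = 6.
Column 1 already has 3; hence R5C1 = 4.
Column 2 now contains 6, so R5C2 = 3.
5 is placed in row 5, so R5C3 = 2.
2 is placed in row 5, leaving R5C6 = 6.
3 is placed in column 2; hence R6C2 = 5.
Row 6 now contains 5, which forces R6C3 = 3.
Column 6 now contains 6; hence R6C6 = 2.
Cage m has sum 11, which forces R1C1 = 2.
Cage m has sum 11, so R1C2 = 4.
Column 3 already has 2, leaving R1C3 = 5.
Cage g's pair has difference 4, so R2C1 = 5.
5 is placed in column 2, so R2C2 = 1.
Column 1 already has 2; hence R3C1 = 1.
Column 2 already has 1, which forces R3C2 = 2.
2 is placed in row 6; hence R6C1 = 6.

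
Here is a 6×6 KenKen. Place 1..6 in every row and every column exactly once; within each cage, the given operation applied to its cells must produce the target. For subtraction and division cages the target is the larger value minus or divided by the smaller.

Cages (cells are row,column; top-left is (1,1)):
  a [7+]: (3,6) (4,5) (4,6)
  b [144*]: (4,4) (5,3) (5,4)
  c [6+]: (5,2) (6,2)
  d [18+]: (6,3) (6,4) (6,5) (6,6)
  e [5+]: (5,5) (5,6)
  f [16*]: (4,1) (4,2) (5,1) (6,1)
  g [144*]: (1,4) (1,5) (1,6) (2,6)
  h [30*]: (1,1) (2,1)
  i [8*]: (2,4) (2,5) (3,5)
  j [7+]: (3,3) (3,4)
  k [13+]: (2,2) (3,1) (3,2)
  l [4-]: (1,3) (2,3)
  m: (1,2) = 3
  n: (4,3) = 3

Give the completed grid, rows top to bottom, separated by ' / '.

5 3 1 2 6 4 / 6 4 5 1 2 3 / 3 6 2 5 4 1 / 4 2 3 6 1 5 / 1 5 6 4 3 2 / 2 1 4 3 5 6

Cage m is a single given cell, leaving (1,2) = 3.
Cage f has product 16, so (4,2) = 2.
Cage n is a single given cell, which forces (4,3) = 3.
The 3 cells of cage b must have product 144, which forces (4,4) = 6.
Cage b has product 144, leaving (5,3) = 6.
Cage b has product 144, leaving (5,4) = 4.
In row 1, 2 can only go at (1,4), so (1,4) = 2.
Column 4 now contains 2, which forces (2,4) = 1.
The 4 cells of cage g must have product 144, which forces (2,6) = 3.
Column 6 now contains 3; hence (5,6) = 2.
Cage l's pair has difference 4, leaving (1,3) = 1.
Row 2 already has 1, which forces (2,3) = 5.
Column 6 now contains 2, which forces (3,6) = 1.
Cage f needs product 16, so (4,1) = 4.
Cage a needs sum 7, so (4,5) = 1.
The 3 cells of cage a must have sum 7; hence (4,6) = 5.
Row 5 already has 2, which forces (5,1) = 1.
Row 5 already has 1; hence (5,2) = 5.
Row 5 already has 2, leaving (5,5) = 3.
Cage f needs product 16, leaving (6,1) = 2.
5 is placed in column 2; hence (6,2) = 1.
Column 3 now contains 5, leaving (6,3) = 4.
Row 6 already has 4; hence (6,6) = 6.
The two cells of cage h must have product 30, so (1,1) = 5.
Cage g needs product 144, which forces (1,5) = 6.
6 is placed in column 6, which forces (1,6) = 4.
5 is placed in row 2; hence (2,1) = 6.
Row 2 already has 6, leaving (2,2) = 4.
Row 2 now contains 4; hence (2,5) = 2.
Cage k has sum 13, so (3,1) = 3.
Column 2 already has 4, so (3,2) = 6.
4 is placed in column 3, leaving (3,3) = 2.
The two cells of cage j must have sum 7; hence (3,4) = 5.
2 is placed in column 5; hence (3,5) = 4.
Cage d needs sum 18, so (6,4) = 3.
Row 6 already has 6; hence (6,5) = 5.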